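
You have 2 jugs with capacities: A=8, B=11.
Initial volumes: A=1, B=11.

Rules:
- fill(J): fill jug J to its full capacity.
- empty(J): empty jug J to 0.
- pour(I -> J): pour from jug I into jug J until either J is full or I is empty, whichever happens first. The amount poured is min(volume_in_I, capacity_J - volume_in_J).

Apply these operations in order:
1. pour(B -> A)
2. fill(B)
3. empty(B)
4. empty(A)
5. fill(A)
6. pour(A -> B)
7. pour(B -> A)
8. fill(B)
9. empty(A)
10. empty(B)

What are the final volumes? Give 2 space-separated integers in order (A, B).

Step 1: pour(B -> A) -> (A=8 B=4)
Step 2: fill(B) -> (A=8 B=11)
Step 3: empty(B) -> (A=8 B=0)
Step 4: empty(A) -> (A=0 B=0)
Step 5: fill(A) -> (A=8 B=0)
Step 6: pour(A -> B) -> (A=0 B=8)
Step 7: pour(B -> A) -> (A=8 B=0)
Step 8: fill(B) -> (A=8 B=11)
Step 9: empty(A) -> (A=0 B=11)
Step 10: empty(B) -> (A=0 B=0)

Answer: 0 0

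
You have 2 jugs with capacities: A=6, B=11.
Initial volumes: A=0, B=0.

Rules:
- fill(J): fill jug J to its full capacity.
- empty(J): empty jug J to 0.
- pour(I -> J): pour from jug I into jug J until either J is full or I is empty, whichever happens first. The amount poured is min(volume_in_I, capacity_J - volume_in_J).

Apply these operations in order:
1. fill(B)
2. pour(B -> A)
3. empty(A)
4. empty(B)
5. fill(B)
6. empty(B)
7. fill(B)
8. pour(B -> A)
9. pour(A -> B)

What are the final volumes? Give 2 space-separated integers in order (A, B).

Answer: 0 11

Derivation:
Step 1: fill(B) -> (A=0 B=11)
Step 2: pour(B -> A) -> (A=6 B=5)
Step 3: empty(A) -> (A=0 B=5)
Step 4: empty(B) -> (A=0 B=0)
Step 5: fill(B) -> (A=0 B=11)
Step 6: empty(B) -> (A=0 B=0)
Step 7: fill(B) -> (A=0 B=11)
Step 8: pour(B -> A) -> (A=6 B=5)
Step 9: pour(A -> B) -> (A=0 B=11)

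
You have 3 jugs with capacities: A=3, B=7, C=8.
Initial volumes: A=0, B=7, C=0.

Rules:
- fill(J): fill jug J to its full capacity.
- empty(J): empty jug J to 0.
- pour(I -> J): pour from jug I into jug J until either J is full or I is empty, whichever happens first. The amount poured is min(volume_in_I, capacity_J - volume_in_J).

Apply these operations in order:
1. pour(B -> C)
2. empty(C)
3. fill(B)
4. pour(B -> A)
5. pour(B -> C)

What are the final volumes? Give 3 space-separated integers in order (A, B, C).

Step 1: pour(B -> C) -> (A=0 B=0 C=7)
Step 2: empty(C) -> (A=0 B=0 C=0)
Step 3: fill(B) -> (A=0 B=7 C=0)
Step 4: pour(B -> A) -> (A=3 B=4 C=0)
Step 5: pour(B -> C) -> (A=3 B=0 C=4)

Answer: 3 0 4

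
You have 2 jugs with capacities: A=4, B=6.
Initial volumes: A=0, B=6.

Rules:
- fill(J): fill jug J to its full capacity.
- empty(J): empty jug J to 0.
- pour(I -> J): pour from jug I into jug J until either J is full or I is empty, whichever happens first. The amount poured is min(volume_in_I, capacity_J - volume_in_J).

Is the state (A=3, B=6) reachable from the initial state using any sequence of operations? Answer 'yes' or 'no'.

BFS explored all 10 reachable states.
Reachable set includes: (0,0), (0,2), (0,4), (0,6), (2,0), (2,6), (4,0), (4,2), (4,4), (4,6)
Target (A=3, B=6) not in reachable set → no.

Answer: no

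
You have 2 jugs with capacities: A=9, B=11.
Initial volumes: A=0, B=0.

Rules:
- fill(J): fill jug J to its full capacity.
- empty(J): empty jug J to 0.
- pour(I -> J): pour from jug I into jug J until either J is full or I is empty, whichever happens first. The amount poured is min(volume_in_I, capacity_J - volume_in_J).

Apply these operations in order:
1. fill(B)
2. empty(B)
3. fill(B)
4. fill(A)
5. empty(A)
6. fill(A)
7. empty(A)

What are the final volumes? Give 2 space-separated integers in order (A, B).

Answer: 0 11

Derivation:
Step 1: fill(B) -> (A=0 B=11)
Step 2: empty(B) -> (A=0 B=0)
Step 3: fill(B) -> (A=0 B=11)
Step 4: fill(A) -> (A=9 B=11)
Step 5: empty(A) -> (A=0 B=11)
Step 6: fill(A) -> (A=9 B=11)
Step 7: empty(A) -> (A=0 B=11)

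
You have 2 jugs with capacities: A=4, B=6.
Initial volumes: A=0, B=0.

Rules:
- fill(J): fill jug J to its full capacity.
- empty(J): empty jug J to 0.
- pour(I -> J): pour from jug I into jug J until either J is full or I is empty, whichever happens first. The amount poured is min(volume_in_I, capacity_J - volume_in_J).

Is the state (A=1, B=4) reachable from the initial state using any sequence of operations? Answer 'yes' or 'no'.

BFS explored all 10 reachable states.
Reachable set includes: (0,0), (0,2), (0,4), (0,6), (2,0), (2,6), (4,0), (4,2), (4,4), (4,6)
Target (A=1, B=4) not in reachable set → no.

Answer: no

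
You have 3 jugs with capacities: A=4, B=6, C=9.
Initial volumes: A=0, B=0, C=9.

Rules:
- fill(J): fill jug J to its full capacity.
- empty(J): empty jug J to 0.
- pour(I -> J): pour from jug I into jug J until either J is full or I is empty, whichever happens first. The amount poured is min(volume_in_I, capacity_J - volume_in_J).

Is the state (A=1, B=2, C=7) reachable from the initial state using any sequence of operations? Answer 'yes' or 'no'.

BFS explored all 230 reachable states.
Reachable set includes: (0,0,0), (0,0,1), (0,0,2), (0,0,3), (0,0,4), (0,0,5), (0,0,6), (0,0,7), (0,0,8), (0,0,9), (0,1,0), (0,1,1) ...
Target (A=1, B=2, C=7) not in reachable set → no.

Answer: no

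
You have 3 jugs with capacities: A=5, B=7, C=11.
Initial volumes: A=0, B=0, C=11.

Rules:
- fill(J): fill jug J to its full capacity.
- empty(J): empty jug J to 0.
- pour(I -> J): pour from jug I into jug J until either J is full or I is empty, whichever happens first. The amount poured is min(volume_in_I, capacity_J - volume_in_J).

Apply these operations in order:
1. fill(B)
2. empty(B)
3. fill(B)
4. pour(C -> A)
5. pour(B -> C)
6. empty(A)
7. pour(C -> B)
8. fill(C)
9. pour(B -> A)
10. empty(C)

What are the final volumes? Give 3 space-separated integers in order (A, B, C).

Step 1: fill(B) -> (A=0 B=7 C=11)
Step 2: empty(B) -> (A=0 B=0 C=11)
Step 3: fill(B) -> (A=0 B=7 C=11)
Step 4: pour(C -> A) -> (A=5 B=7 C=6)
Step 5: pour(B -> C) -> (A=5 B=2 C=11)
Step 6: empty(A) -> (A=0 B=2 C=11)
Step 7: pour(C -> B) -> (A=0 B=7 C=6)
Step 8: fill(C) -> (A=0 B=7 C=11)
Step 9: pour(B -> A) -> (A=5 B=2 C=11)
Step 10: empty(C) -> (A=5 B=2 C=0)

Answer: 5 2 0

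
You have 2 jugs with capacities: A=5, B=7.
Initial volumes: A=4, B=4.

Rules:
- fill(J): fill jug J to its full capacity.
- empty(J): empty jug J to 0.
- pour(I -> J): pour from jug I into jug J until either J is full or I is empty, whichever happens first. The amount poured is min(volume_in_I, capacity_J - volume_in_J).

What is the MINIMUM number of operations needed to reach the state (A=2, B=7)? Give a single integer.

BFS from (A=4, B=4). One shortest path:
  1. fill(A) -> (A=5 B=4)
  2. pour(A -> B) -> (A=2 B=7)
Reached target in 2 moves.

Answer: 2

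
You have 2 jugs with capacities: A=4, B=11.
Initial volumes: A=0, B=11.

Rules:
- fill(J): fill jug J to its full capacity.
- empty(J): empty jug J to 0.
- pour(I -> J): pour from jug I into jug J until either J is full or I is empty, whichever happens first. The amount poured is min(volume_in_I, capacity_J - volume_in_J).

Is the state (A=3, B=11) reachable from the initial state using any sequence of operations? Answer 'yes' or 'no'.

BFS from (A=0, B=11):
  1. pour(B -> A) -> (A=4 B=7)
  2. empty(A) -> (A=0 B=7)
  3. pour(B -> A) -> (A=4 B=3)
  4. empty(A) -> (A=0 B=3)
  5. pour(B -> A) -> (A=3 B=0)
  6. fill(B) -> (A=3 B=11)
Target reached → yes.

Answer: yes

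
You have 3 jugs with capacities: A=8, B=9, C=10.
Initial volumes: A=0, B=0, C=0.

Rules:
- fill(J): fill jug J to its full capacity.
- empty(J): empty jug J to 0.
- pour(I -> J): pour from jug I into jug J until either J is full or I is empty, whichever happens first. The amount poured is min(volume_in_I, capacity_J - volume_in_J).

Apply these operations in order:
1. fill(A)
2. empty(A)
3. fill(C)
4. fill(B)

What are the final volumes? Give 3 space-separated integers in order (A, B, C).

Answer: 0 9 10

Derivation:
Step 1: fill(A) -> (A=8 B=0 C=0)
Step 2: empty(A) -> (A=0 B=0 C=0)
Step 3: fill(C) -> (A=0 B=0 C=10)
Step 4: fill(B) -> (A=0 B=9 C=10)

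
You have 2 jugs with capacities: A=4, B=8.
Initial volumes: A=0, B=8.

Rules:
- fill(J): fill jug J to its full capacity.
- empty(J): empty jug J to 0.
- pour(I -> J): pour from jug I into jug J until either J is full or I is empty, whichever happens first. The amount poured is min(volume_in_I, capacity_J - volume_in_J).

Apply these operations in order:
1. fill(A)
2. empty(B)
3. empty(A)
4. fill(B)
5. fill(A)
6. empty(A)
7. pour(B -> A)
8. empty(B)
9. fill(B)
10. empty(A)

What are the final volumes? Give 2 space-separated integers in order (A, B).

Answer: 0 8

Derivation:
Step 1: fill(A) -> (A=4 B=8)
Step 2: empty(B) -> (A=4 B=0)
Step 3: empty(A) -> (A=0 B=0)
Step 4: fill(B) -> (A=0 B=8)
Step 5: fill(A) -> (A=4 B=8)
Step 6: empty(A) -> (A=0 B=8)
Step 7: pour(B -> A) -> (A=4 B=4)
Step 8: empty(B) -> (A=4 B=0)
Step 9: fill(B) -> (A=4 B=8)
Step 10: empty(A) -> (A=0 B=8)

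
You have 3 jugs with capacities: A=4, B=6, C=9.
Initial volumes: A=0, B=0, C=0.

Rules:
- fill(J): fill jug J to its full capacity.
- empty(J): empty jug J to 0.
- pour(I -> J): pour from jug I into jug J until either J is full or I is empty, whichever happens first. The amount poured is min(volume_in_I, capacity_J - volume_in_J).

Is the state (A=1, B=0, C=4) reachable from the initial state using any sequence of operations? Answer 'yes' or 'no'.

BFS from (A=0, B=0, C=0):
  1. fill(C) -> (A=0 B=0 C=9)
  2. pour(C -> A) -> (A=4 B=0 C=5)
  3. empty(A) -> (A=0 B=0 C=5)
  4. pour(C -> A) -> (A=4 B=0 C=1)
  5. pour(A -> B) -> (A=0 B=4 C=1)
  6. pour(C -> A) -> (A=1 B=4 C=0)
  7. pour(B -> C) -> (A=1 B=0 C=4)
Target reached → yes.

Answer: yes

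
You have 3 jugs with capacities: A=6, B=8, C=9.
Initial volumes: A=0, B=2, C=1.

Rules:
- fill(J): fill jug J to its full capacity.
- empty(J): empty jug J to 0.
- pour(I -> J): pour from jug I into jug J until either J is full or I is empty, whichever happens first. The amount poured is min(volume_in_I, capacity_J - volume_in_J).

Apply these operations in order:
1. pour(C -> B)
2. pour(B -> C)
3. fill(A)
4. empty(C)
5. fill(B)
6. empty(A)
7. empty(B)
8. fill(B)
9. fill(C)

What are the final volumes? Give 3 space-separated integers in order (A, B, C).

Step 1: pour(C -> B) -> (A=0 B=3 C=0)
Step 2: pour(B -> C) -> (A=0 B=0 C=3)
Step 3: fill(A) -> (A=6 B=0 C=3)
Step 4: empty(C) -> (A=6 B=0 C=0)
Step 5: fill(B) -> (A=6 B=8 C=0)
Step 6: empty(A) -> (A=0 B=8 C=0)
Step 7: empty(B) -> (A=0 B=0 C=0)
Step 8: fill(B) -> (A=0 B=8 C=0)
Step 9: fill(C) -> (A=0 B=8 C=9)

Answer: 0 8 9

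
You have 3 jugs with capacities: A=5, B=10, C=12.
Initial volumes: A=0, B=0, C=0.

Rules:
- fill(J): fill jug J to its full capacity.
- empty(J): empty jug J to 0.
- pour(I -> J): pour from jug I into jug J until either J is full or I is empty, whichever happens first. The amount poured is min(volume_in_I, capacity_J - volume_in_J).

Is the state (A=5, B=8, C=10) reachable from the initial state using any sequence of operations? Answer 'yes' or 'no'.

Answer: yes

Derivation:
BFS from (A=0, B=0, C=0):
  1. fill(A) -> (A=5 B=0 C=0)
  2. fill(B) -> (A=5 B=10 C=0)
  3. pour(B -> C) -> (A=5 B=0 C=10)
  4. fill(B) -> (A=5 B=10 C=10)
  5. pour(A -> C) -> (A=3 B=10 C=12)
  6. empty(C) -> (A=3 B=10 C=0)
  7. pour(B -> C) -> (A=3 B=0 C=10)
  8. fill(B) -> (A=3 B=10 C=10)
  9. pour(B -> A) -> (A=5 B=8 C=10)
Target reached → yes.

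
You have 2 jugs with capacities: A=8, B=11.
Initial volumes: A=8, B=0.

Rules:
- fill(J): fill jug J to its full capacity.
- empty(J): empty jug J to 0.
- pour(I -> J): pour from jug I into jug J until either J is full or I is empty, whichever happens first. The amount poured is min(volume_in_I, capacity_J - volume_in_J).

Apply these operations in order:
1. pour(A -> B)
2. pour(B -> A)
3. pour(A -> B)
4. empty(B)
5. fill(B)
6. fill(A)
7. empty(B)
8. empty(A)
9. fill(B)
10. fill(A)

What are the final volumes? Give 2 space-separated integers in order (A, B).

Answer: 8 11

Derivation:
Step 1: pour(A -> B) -> (A=0 B=8)
Step 2: pour(B -> A) -> (A=8 B=0)
Step 3: pour(A -> B) -> (A=0 B=8)
Step 4: empty(B) -> (A=0 B=0)
Step 5: fill(B) -> (A=0 B=11)
Step 6: fill(A) -> (A=8 B=11)
Step 7: empty(B) -> (A=8 B=0)
Step 8: empty(A) -> (A=0 B=0)
Step 9: fill(B) -> (A=0 B=11)
Step 10: fill(A) -> (A=8 B=11)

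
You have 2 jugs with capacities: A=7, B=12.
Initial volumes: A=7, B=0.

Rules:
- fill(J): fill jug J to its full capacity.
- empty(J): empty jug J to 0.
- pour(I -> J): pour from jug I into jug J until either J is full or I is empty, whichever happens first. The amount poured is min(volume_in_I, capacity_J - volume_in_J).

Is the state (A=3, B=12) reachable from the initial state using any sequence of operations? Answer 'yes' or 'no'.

BFS from (A=7, B=0):
  1. empty(A) -> (A=0 B=0)
  2. fill(B) -> (A=0 B=12)
  3. pour(B -> A) -> (A=7 B=5)
  4. empty(A) -> (A=0 B=5)
  5. pour(B -> A) -> (A=5 B=0)
  6. fill(B) -> (A=5 B=12)
  7. pour(B -> A) -> (A=7 B=10)
  8. empty(A) -> (A=0 B=10)
  9. pour(B -> A) -> (A=7 B=3)
  10. empty(A) -> (A=0 B=3)
  11. pour(B -> A) -> (A=3 B=0)
  12. fill(B) -> (A=3 B=12)
Target reached → yes.

Answer: yes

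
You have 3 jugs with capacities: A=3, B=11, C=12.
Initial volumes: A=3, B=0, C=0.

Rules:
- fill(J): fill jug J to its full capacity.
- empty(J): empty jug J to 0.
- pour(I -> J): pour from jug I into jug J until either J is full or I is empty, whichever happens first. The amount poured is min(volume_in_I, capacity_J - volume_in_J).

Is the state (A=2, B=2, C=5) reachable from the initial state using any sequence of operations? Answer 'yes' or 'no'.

BFS explored all 404 reachable states.
Reachable set includes: (0,0,0), (0,0,1), (0,0,2), (0,0,3), (0,0,4), (0,0,5), (0,0,6), (0,0,7), (0,0,8), (0,0,9), (0,0,10), (0,0,11) ...
Target (A=2, B=2, C=5) not in reachable set → no.

Answer: no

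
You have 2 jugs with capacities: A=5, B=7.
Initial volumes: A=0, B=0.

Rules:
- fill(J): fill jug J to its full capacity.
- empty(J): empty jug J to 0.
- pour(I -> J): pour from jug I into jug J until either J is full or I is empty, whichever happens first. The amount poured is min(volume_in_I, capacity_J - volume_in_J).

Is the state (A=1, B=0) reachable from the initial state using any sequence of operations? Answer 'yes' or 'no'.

BFS from (A=0, B=0):
  1. fill(A) -> (A=5 B=0)
  2. pour(A -> B) -> (A=0 B=5)
  3. fill(A) -> (A=5 B=5)
  4. pour(A -> B) -> (A=3 B=7)
  5. empty(B) -> (A=3 B=0)
  6. pour(A -> B) -> (A=0 B=3)
  7. fill(A) -> (A=5 B=3)
  8. pour(A -> B) -> (A=1 B=7)
  9. empty(B) -> (A=1 B=0)
Target reached → yes.

Answer: yes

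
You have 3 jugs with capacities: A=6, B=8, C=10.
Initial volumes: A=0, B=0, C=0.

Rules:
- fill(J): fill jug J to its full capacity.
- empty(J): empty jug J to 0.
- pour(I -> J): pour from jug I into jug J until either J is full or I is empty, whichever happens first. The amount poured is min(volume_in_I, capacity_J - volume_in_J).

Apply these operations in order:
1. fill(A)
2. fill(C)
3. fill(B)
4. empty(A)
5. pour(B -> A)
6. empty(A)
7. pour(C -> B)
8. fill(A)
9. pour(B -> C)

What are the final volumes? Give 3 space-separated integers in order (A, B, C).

Step 1: fill(A) -> (A=6 B=0 C=0)
Step 2: fill(C) -> (A=6 B=0 C=10)
Step 3: fill(B) -> (A=6 B=8 C=10)
Step 4: empty(A) -> (A=0 B=8 C=10)
Step 5: pour(B -> A) -> (A=6 B=2 C=10)
Step 6: empty(A) -> (A=0 B=2 C=10)
Step 7: pour(C -> B) -> (A=0 B=8 C=4)
Step 8: fill(A) -> (A=6 B=8 C=4)
Step 9: pour(B -> C) -> (A=6 B=2 C=10)

Answer: 6 2 10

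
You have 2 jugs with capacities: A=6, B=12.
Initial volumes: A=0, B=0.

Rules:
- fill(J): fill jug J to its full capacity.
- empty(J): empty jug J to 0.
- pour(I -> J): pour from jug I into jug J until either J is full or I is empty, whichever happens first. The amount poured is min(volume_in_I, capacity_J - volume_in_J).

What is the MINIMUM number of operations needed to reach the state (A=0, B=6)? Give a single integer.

BFS from (A=0, B=0). One shortest path:
  1. fill(A) -> (A=6 B=0)
  2. pour(A -> B) -> (A=0 B=6)
Reached target in 2 moves.

Answer: 2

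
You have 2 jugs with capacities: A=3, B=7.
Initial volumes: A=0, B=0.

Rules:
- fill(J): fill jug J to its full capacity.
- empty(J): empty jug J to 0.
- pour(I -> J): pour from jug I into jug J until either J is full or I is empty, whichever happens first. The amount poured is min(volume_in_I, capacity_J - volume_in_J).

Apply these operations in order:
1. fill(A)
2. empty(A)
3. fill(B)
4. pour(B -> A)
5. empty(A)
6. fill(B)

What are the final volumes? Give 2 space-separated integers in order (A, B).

Step 1: fill(A) -> (A=3 B=0)
Step 2: empty(A) -> (A=0 B=0)
Step 3: fill(B) -> (A=0 B=7)
Step 4: pour(B -> A) -> (A=3 B=4)
Step 5: empty(A) -> (A=0 B=4)
Step 6: fill(B) -> (A=0 B=7)

Answer: 0 7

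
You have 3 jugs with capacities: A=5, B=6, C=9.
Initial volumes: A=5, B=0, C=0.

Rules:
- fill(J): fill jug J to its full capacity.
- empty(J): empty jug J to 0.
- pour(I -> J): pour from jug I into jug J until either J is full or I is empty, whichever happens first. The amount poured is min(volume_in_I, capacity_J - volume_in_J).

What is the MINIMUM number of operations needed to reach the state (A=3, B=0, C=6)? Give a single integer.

Answer: 5

Derivation:
BFS from (A=5, B=0, C=0). One shortest path:
  1. empty(A) -> (A=0 B=0 C=0)
  2. fill(C) -> (A=0 B=0 C=9)
  3. pour(C -> B) -> (A=0 B=6 C=3)
  4. pour(C -> A) -> (A=3 B=6 C=0)
  5. pour(B -> C) -> (A=3 B=0 C=6)
Reached target in 5 moves.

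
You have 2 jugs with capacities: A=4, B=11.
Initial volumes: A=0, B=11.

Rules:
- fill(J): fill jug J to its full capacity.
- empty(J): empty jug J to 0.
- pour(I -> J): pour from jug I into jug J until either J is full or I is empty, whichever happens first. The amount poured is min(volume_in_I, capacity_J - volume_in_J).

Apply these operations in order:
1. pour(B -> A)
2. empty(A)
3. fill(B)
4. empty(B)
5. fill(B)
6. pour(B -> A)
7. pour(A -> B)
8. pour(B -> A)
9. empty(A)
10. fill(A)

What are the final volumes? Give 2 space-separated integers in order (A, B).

Answer: 4 7

Derivation:
Step 1: pour(B -> A) -> (A=4 B=7)
Step 2: empty(A) -> (A=0 B=7)
Step 3: fill(B) -> (A=0 B=11)
Step 4: empty(B) -> (A=0 B=0)
Step 5: fill(B) -> (A=0 B=11)
Step 6: pour(B -> A) -> (A=4 B=7)
Step 7: pour(A -> B) -> (A=0 B=11)
Step 8: pour(B -> A) -> (A=4 B=7)
Step 9: empty(A) -> (A=0 B=7)
Step 10: fill(A) -> (A=4 B=7)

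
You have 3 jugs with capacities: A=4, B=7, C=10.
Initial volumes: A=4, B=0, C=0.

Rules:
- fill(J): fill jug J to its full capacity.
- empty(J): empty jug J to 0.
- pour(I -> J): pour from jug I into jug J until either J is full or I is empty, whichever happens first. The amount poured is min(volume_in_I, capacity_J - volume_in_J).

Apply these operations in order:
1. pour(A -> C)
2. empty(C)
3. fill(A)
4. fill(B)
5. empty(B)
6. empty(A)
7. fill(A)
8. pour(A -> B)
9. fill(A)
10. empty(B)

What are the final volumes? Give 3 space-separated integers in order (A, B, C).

Step 1: pour(A -> C) -> (A=0 B=0 C=4)
Step 2: empty(C) -> (A=0 B=0 C=0)
Step 3: fill(A) -> (A=4 B=0 C=0)
Step 4: fill(B) -> (A=4 B=7 C=0)
Step 5: empty(B) -> (A=4 B=0 C=0)
Step 6: empty(A) -> (A=0 B=0 C=0)
Step 7: fill(A) -> (A=4 B=0 C=0)
Step 8: pour(A -> B) -> (A=0 B=4 C=0)
Step 9: fill(A) -> (A=4 B=4 C=0)
Step 10: empty(B) -> (A=4 B=0 C=0)

Answer: 4 0 0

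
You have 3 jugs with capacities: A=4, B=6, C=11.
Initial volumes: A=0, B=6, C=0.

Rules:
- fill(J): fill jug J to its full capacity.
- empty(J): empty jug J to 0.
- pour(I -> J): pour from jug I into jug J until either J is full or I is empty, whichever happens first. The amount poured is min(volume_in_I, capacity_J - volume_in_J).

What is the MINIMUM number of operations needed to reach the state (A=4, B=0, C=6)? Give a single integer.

Answer: 2

Derivation:
BFS from (A=0, B=6, C=0). One shortest path:
  1. fill(A) -> (A=4 B=6 C=0)
  2. pour(B -> C) -> (A=4 B=0 C=6)
Reached target in 2 moves.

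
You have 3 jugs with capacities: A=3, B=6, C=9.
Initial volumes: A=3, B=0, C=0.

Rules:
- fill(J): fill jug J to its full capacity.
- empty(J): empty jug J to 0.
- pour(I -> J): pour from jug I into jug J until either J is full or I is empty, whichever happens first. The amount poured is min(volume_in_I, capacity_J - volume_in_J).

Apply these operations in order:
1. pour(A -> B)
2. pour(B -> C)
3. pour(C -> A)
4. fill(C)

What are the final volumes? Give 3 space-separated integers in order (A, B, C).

Step 1: pour(A -> B) -> (A=0 B=3 C=0)
Step 2: pour(B -> C) -> (A=0 B=0 C=3)
Step 3: pour(C -> A) -> (A=3 B=0 C=0)
Step 4: fill(C) -> (A=3 B=0 C=9)

Answer: 3 0 9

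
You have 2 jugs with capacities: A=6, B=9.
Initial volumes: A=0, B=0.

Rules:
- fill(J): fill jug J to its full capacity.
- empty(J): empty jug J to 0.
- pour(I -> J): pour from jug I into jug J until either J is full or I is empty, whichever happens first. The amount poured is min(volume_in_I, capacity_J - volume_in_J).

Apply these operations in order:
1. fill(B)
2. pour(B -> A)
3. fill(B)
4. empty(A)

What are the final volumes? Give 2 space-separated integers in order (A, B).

Step 1: fill(B) -> (A=0 B=9)
Step 2: pour(B -> A) -> (A=6 B=3)
Step 3: fill(B) -> (A=6 B=9)
Step 4: empty(A) -> (A=0 B=9)

Answer: 0 9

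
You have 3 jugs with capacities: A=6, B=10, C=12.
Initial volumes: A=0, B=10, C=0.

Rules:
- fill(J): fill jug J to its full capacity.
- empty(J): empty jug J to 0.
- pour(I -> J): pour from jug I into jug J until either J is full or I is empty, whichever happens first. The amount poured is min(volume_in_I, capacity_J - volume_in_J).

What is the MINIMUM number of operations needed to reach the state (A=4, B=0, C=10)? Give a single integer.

Answer: 5

Derivation:
BFS from (A=0, B=10, C=0). One shortest path:
  1. pour(B -> A) -> (A=6 B=4 C=0)
  2. empty(A) -> (A=0 B=4 C=0)
  3. pour(B -> A) -> (A=4 B=0 C=0)
  4. fill(B) -> (A=4 B=10 C=0)
  5. pour(B -> C) -> (A=4 B=0 C=10)
Reached target in 5 moves.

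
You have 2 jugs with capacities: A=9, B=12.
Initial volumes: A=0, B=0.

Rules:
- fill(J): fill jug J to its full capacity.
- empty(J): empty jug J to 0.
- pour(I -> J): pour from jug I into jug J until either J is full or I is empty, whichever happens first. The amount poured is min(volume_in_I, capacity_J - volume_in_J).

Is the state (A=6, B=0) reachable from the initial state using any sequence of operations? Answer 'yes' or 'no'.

Answer: yes

Derivation:
BFS from (A=0, B=0):
  1. fill(A) -> (A=9 B=0)
  2. pour(A -> B) -> (A=0 B=9)
  3. fill(A) -> (A=9 B=9)
  4. pour(A -> B) -> (A=6 B=12)
  5. empty(B) -> (A=6 B=0)
Target reached → yes.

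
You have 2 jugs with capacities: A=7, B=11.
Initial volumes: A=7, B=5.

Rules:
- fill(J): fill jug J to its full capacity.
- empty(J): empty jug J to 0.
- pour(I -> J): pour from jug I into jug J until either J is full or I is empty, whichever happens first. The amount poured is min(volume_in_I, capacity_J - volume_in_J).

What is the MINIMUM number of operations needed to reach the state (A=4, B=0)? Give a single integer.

Answer: 5

Derivation:
BFS from (A=7, B=5). One shortest path:
  1. empty(A) -> (A=0 B=5)
  2. fill(B) -> (A=0 B=11)
  3. pour(B -> A) -> (A=7 B=4)
  4. empty(A) -> (A=0 B=4)
  5. pour(B -> A) -> (A=4 B=0)
Reached target in 5 moves.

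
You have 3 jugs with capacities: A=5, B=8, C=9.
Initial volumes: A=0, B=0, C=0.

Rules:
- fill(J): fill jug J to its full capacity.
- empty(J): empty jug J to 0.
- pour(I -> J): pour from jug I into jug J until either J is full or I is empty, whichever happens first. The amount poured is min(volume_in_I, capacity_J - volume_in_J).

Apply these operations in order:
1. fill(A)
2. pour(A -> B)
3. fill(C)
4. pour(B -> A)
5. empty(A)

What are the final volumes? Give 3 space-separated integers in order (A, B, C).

Step 1: fill(A) -> (A=5 B=0 C=0)
Step 2: pour(A -> B) -> (A=0 B=5 C=0)
Step 3: fill(C) -> (A=0 B=5 C=9)
Step 4: pour(B -> A) -> (A=5 B=0 C=9)
Step 5: empty(A) -> (A=0 B=0 C=9)

Answer: 0 0 9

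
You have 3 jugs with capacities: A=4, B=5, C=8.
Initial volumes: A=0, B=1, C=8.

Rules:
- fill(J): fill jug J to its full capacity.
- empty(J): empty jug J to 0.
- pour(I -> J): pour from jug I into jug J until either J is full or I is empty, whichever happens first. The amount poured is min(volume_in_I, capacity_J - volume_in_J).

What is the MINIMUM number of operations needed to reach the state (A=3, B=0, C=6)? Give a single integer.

Answer: 6

Derivation:
BFS from (A=0, B=1, C=8). One shortest path:
  1. pour(B -> A) -> (A=1 B=0 C=8)
  2. pour(C -> A) -> (A=4 B=0 C=5)
  3. pour(A -> B) -> (A=0 B=4 C=5)
  4. pour(C -> A) -> (A=4 B=4 C=1)
  5. pour(A -> B) -> (A=3 B=5 C=1)
  6. pour(B -> C) -> (A=3 B=0 C=6)
Reached target in 6 moves.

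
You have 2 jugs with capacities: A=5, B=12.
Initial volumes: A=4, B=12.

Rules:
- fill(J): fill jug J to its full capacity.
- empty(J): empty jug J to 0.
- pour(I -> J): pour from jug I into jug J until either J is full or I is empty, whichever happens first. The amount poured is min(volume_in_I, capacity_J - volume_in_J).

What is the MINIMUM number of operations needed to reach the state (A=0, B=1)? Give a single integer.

Answer: 6

Derivation:
BFS from (A=4, B=12). One shortest path:
  1. pour(B -> A) -> (A=5 B=11)
  2. empty(A) -> (A=0 B=11)
  3. pour(B -> A) -> (A=5 B=6)
  4. empty(A) -> (A=0 B=6)
  5. pour(B -> A) -> (A=5 B=1)
  6. empty(A) -> (A=0 B=1)
Reached target in 6 moves.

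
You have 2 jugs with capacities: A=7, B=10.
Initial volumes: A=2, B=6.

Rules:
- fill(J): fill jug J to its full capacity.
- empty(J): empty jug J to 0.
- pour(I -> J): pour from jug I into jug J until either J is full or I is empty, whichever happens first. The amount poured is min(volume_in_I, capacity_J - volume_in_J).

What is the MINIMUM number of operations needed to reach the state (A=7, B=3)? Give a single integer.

Answer: 3

Derivation:
BFS from (A=2, B=6). One shortest path:
  1. empty(A) -> (A=0 B=6)
  2. fill(B) -> (A=0 B=10)
  3. pour(B -> A) -> (A=7 B=3)
Reached target in 3 moves.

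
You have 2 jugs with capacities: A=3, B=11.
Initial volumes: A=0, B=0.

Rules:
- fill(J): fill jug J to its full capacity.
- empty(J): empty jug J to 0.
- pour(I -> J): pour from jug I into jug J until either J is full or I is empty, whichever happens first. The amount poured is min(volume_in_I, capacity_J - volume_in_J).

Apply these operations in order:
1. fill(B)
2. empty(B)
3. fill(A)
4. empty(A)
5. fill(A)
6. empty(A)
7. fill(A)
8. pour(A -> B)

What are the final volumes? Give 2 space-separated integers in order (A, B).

Answer: 0 3

Derivation:
Step 1: fill(B) -> (A=0 B=11)
Step 2: empty(B) -> (A=0 B=0)
Step 3: fill(A) -> (A=3 B=0)
Step 4: empty(A) -> (A=0 B=0)
Step 5: fill(A) -> (A=3 B=0)
Step 6: empty(A) -> (A=0 B=0)
Step 7: fill(A) -> (A=3 B=0)
Step 8: pour(A -> B) -> (A=0 B=3)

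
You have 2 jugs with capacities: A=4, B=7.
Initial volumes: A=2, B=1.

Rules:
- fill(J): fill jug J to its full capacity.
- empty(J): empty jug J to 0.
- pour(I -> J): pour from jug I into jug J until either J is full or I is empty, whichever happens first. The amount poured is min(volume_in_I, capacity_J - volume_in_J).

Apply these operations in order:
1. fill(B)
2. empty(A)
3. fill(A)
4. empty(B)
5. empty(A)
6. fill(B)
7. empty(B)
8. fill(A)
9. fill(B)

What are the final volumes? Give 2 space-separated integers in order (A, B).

Step 1: fill(B) -> (A=2 B=7)
Step 2: empty(A) -> (A=0 B=7)
Step 3: fill(A) -> (A=4 B=7)
Step 4: empty(B) -> (A=4 B=0)
Step 5: empty(A) -> (A=0 B=0)
Step 6: fill(B) -> (A=0 B=7)
Step 7: empty(B) -> (A=0 B=0)
Step 8: fill(A) -> (A=4 B=0)
Step 9: fill(B) -> (A=4 B=7)

Answer: 4 7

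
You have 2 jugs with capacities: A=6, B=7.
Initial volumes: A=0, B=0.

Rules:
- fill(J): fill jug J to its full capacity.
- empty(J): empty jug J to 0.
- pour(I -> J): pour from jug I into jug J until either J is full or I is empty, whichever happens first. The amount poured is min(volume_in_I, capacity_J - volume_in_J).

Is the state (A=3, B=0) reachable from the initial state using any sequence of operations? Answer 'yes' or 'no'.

BFS from (A=0, B=0):
  1. fill(B) -> (A=0 B=7)
  2. pour(B -> A) -> (A=6 B=1)
  3. empty(A) -> (A=0 B=1)
  4. pour(B -> A) -> (A=1 B=0)
  5. fill(B) -> (A=1 B=7)
  6. pour(B -> A) -> (A=6 B=2)
  7. empty(A) -> (A=0 B=2)
  8. pour(B -> A) -> (A=2 B=0)
  9. fill(B) -> (A=2 B=7)
  10. pour(B -> A) -> (A=6 B=3)
  11. empty(A) -> (A=0 B=3)
  12. pour(B -> A) -> (A=3 B=0)
Target reached → yes.

Answer: yes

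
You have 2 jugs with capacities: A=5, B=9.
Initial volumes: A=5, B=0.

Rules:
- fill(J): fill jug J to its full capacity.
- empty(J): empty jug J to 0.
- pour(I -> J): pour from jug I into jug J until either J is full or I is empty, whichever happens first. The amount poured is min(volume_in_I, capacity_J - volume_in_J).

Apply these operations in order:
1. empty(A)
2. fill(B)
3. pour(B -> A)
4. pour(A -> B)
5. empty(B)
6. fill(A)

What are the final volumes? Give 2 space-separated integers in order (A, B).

Step 1: empty(A) -> (A=0 B=0)
Step 2: fill(B) -> (A=0 B=9)
Step 3: pour(B -> A) -> (A=5 B=4)
Step 4: pour(A -> B) -> (A=0 B=9)
Step 5: empty(B) -> (A=0 B=0)
Step 6: fill(A) -> (A=5 B=0)

Answer: 5 0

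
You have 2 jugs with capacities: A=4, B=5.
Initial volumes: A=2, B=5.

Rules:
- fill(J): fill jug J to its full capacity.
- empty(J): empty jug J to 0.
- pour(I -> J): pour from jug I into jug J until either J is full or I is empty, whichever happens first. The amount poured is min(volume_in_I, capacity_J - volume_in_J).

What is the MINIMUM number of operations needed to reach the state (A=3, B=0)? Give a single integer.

Answer: 3

Derivation:
BFS from (A=2, B=5). One shortest path:
  1. pour(B -> A) -> (A=4 B=3)
  2. empty(A) -> (A=0 B=3)
  3. pour(B -> A) -> (A=3 B=0)
Reached target in 3 moves.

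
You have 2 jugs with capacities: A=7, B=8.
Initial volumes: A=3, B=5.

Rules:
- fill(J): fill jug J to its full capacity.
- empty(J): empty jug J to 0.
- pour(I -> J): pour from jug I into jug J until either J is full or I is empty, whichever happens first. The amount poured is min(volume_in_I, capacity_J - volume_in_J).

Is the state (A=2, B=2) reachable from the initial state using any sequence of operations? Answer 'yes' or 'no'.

Answer: no

Derivation:
BFS explored all 31 reachable states.
Reachable set includes: (0,0), (0,1), (0,2), (0,3), (0,4), (0,5), (0,6), (0,7), (0,8), (1,0), (1,8), (2,0) ...
Target (A=2, B=2) not in reachable set → no.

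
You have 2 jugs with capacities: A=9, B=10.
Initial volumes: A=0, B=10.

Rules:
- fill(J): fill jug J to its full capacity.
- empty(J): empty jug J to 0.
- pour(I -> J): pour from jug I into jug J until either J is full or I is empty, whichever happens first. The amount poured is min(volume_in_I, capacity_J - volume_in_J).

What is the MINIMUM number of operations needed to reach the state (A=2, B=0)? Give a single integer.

BFS from (A=0, B=10). One shortest path:
  1. pour(B -> A) -> (A=9 B=1)
  2. empty(A) -> (A=0 B=1)
  3. pour(B -> A) -> (A=1 B=0)
  4. fill(B) -> (A=1 B=10)
  5. pour(B -> A) -> (A=9 B=2)
  6. empty(A) -> (A=0 B=2)
  7. pour(B -> A) -> (A=2 B=0)
Reached target in 7 moves.

Answer: 7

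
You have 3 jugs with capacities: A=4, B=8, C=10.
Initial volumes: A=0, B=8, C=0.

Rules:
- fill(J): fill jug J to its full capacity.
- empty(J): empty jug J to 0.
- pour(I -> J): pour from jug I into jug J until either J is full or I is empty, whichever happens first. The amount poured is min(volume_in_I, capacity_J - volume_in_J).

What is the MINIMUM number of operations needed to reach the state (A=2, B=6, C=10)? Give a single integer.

BFS from (A=0, B=8, C=0). One shortest path:
  1. empty(B) -> (A=0 B=0 C=0)
  2. fill(C) -> (A=0 B=0 C=10)
  3. pour(C -> B) -> (A=0 B=8 C=2)
  4. pour(C -> A) -> (A=2 B=8 C=0)
  5. pour(B -> C) -> (A=2 B=0 C=8)
  6. fill(B) -> (A=2 B=8 C=8)
  7. pour(B -> C) -> (A=2 B=6 C=10)
Reached target in 7 moves.

Answer: 7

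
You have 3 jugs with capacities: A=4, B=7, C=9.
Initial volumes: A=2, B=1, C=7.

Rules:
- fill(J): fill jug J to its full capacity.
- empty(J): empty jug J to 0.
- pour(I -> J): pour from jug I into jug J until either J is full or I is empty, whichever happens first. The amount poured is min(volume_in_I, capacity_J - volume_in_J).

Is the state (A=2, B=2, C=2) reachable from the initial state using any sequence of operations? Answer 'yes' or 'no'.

BFS explored all 257 reachable states.
Reachable set includes: (0,0,0), (0,0,1), (0,0,2), (0,0,3), (0,0,4), (0,0,5), (0,0,6), (0,0,7), (0,0,8), (0,0,9), (0,1,0), (0,1,1) ...
Target (A=2, B=2, C=2) not in reachable set → no.

Answer: no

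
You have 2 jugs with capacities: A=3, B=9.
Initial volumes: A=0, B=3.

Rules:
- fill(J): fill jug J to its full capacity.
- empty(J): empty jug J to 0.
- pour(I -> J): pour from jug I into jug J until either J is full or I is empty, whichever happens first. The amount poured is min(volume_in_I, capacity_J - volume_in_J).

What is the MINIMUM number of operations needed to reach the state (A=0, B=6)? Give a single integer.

BFS from (A=0, B=3). One shortest path:
  1. fill(A) -> (A=3 B=3)
  2. pour(A -> B) -> (A=0 B=6)
Reached target in 2 moves.

Answer: 2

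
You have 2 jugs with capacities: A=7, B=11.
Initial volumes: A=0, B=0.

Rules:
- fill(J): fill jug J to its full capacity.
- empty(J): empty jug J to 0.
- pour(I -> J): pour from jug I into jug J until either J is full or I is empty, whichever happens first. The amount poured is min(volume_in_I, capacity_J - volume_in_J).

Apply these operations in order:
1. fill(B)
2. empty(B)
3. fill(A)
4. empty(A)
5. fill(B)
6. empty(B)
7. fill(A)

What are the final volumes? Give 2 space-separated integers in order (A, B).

Answer: 7 0

Derivation:
Step 1: fill(B) -> (A=0 B=11)
Step 2: empty(B) -> (A=0 B=0)
Step 3: fill(A) -> (A=7 B=0)
Step 4: empty(A) -> (A=0 B=0)
Step 5: fill(B) -> (A=0 B=11)
Step 6: empty(B) -> (A=0 B=0)
Step 7: fill(A) -> (A=7 B=0)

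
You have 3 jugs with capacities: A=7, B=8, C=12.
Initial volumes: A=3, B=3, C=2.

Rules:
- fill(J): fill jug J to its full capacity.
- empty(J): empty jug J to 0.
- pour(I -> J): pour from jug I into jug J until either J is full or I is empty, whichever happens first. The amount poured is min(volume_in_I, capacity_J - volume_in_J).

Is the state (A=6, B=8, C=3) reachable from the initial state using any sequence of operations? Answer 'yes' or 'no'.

Answer: yes

Derivation:
BFS from (A=3, B=3, C=2):
  1. fill(A) -> (A=7 B=3 C=2)
  2. fill(B) -> (A=7 B=8 C=2)
  3. pour(B -> C) -> (A=7 B=0 C=10)
  4. pour(A -> B) -> (A=0 B=7 C=10)
  5. pour(C -> A) -> (A=7 B=7 C=3)
  6. pour(A -> B) -> (A=6 B=8 C=3)
Target reached → yes.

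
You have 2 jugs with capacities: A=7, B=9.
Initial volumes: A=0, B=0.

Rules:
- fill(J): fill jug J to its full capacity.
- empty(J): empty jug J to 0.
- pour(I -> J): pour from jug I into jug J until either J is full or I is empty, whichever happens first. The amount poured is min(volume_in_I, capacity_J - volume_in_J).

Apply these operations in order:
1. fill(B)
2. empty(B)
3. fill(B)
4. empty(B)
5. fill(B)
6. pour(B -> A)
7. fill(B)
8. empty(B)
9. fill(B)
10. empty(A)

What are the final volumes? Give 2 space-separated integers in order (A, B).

Step 1: fill(B) -> (A=0 B=9)
Step 2: empty(B) -> (A=0 B=0)
Step 3: fill(B) -> (A=0 B=9)
Step 4: empty(B) -> (A=0 B=0)
Step 5: fill(B) -> (A=0 B=9)
Step 6: pour(B -> A) -> (A=7 B=2)
Step 7: fill(B) -> (A=7 B=9)
Step 8: empty(B) -> (A=7 B=0)
Step 9: fill(B) -> (A=7 B=9)
Step 10: empty(A) -> (A=0 B=9)

Answer: 0 9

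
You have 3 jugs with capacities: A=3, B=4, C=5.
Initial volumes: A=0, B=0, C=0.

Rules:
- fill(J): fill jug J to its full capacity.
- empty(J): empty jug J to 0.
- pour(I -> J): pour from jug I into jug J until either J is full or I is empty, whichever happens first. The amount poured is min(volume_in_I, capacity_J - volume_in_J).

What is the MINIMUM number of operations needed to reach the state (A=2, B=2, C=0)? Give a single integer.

Answer: 7

Derivation:
BFS from (A=0, B=0, C=0). One shortest path:
  1. fill(A) -> (A=3 B=0 C=0)
  2. fill(B) -> (A=3 B=4 C=0)
  3. pour(A -> C) -> (A=0 B=4 C=3)
  4. pour(B -> C) -> (A=0 B=2 C=5)
  5. pour(C -> A) -> (A=3 B=2 C=2)
  6. empty(A) -> (A=0 B=2 C=2)
  7. pour(C -> A) -> (A=2 B=2 C=0)
Reached target in 7 moves.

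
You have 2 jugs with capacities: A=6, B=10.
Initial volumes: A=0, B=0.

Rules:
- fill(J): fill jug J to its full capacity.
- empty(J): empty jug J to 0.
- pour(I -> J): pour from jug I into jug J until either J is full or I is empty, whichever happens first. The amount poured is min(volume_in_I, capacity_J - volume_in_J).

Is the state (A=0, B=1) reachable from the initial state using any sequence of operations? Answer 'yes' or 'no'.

BFS explored all 16 reachable states.
Reachable set includes: (0,0), (0,2), (0,4), (0,6), (0,8), (0,10), (2,0), (2,10), (4,0), (4,10), (6,0), (6,2) ...
Target (A=0, B=1) not in reachable set → no.

Answer: no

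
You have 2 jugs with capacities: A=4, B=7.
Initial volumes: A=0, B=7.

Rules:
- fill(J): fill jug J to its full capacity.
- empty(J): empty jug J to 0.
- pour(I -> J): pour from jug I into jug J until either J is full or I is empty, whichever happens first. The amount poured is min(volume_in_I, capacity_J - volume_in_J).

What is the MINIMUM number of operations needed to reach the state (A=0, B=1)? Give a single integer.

Answer: 7

Derivation:
BFS from (A=0, B=7). One shortest path:
  1. fill(A) -> (A=4 B=7)
  2. empty(B) -> (A=4 B=0)
  3. pour(A -> B) -> (A=0 B=4)
  4. fill(A) -> (A=4 B=4)
  5. pour(A -> B) -> (A=1 B=7)
  6. empty(B) -> (A=1 B=0)
  7. pour(A -> B) -> (A=0 B=1)
Reached target in 7 moves.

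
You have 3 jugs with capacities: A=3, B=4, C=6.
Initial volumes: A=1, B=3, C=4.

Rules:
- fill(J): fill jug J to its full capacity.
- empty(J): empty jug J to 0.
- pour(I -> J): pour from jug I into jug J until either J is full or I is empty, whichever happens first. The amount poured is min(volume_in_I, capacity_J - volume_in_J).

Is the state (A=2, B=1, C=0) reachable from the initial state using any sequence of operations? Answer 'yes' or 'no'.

Answer: yes

Derivation:
BFS from (A=1, B=3, C=4):
  1. empty(A) -> (A=0 B=3 C=4)
  2. pour(C -> A) -> (A=3 B=3 C=1)
  3. pour(A -> B) -> (A=2 B=4 C=1)
  4. empty(B) -> (A=2 B=0 C=1)
  5. pour(C -> B) -> (A=2 B=1 C=0)
Target reached → yes.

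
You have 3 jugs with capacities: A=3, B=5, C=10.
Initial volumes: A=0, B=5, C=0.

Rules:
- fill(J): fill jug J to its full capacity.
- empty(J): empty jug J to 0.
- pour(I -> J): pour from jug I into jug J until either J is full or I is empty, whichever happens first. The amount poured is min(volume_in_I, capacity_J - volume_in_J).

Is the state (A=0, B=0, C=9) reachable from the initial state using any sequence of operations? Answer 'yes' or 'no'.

Answer: yes

Derivation:
BFS from (A=0, B=5, C=0):
  1. fill(C) -> (A=0 B=5 C=10)
  2. pour(B -> A) -> (A=3 B=2 C=10)
  3. empty(A) -> (A=0 B=2 C=10)
  4. pour(B -> A) -> (A=2 B=0 C=10)
  5. pour(C -> A) -> (A=3 B=0 C=9)
  6. empty(A) -> (A=0 B=0 C=9)
Target reached → yes.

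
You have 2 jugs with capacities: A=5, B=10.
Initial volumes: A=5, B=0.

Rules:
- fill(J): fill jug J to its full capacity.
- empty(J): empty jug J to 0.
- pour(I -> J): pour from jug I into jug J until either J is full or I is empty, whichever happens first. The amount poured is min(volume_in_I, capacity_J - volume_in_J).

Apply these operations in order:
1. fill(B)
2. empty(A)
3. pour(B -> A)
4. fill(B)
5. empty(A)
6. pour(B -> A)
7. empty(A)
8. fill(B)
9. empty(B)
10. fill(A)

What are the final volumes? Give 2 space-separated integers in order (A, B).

Answer: 5 0

Derivation:
Step 1: fill(B) -> (A=5 B=10)
Step 2: empty(A) -> (A=0 B=10)
Step 3: pour(B -> A) -> (A=5 B=5)
Step 4: fill(B) -> (A=5 B=10)
Step 5: empty(A) -> (A=0 B=10)
Step 6: pour(B -> A) -> (A=5 B=5)
Step 7: empty(A) -> (A=0 B=5)
Step 8: fill(B) -> (A=0 B=10)
Step 9: empty(B) -> (A=0 B=0)
Step 10: fill(A) -> (A=5 B=0)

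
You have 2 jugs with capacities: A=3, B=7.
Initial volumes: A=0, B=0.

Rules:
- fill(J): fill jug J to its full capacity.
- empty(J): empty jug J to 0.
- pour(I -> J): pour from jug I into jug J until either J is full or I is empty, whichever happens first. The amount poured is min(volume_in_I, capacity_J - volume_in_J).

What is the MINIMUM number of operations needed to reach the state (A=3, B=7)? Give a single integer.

Answer: 2

Derivation:
BFS from (A=0, B=0). One shortest path:
  1. fill(A) -> (A=3 B=0)
  2. fill(B) -> (A=3 B=7)
Reached target in 2 moves.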